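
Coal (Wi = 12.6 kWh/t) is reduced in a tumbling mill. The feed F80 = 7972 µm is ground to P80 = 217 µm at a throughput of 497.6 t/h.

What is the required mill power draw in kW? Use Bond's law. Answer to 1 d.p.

Bond: W = 10·Wi·(1/√P80 − 1/√F80)
W = 10·12.6·(1/√217 − 1/√7972) = 10·12.6·(0.056684) = 7.1422 kWh/t
P_mill = W·ṁ = 7.1422·497.6 = 3554.0 kW

P = 3554.0 kW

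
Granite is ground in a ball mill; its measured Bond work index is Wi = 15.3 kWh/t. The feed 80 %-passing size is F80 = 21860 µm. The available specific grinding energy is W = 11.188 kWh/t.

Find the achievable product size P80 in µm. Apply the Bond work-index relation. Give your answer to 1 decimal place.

P80 = 156.7 µm

W_Bond = 10·Wi·(1/√P₈₀ − 1/√F₈₀)
⇒ 1/√P80 = W/(10 Wi) + 1/√F80
  = 11.1880/(10·15.3) + 1/√21860 = 0.073124 + 0.006764 = 0.079888
P80 = (1/0.079888)² = 12.5176² = 156.69 µm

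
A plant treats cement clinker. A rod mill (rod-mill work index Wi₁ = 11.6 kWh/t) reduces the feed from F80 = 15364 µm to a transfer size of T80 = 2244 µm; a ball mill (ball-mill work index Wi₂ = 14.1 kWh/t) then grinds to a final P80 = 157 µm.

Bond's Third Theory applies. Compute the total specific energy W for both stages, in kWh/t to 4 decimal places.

W = 9.7894 kWh/t

W = 10 Wi (1/√P80 − 1/√F80)  [Bond]
Stage 1 (15364→2244 µm, Wi₁=11.6): W₁ = 10·11.6·(0.021110 − 0.008068) = 1.5129 kWh/t
Stage 2 (2244→157 µm, Wi₂=14.1): W₂ = 10·14.1·(0.079809 − 0.021110) = 8.2765 kWh/t
W = W₁ + W₂ = 1.5129 + 8.2765 = 9.7894 kWh/t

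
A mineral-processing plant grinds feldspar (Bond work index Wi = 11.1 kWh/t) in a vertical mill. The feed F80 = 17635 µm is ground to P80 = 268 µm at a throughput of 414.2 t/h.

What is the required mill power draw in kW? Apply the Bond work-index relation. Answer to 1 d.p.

P = 2462.2 kW

Bond:  W = 10 Wi (1/√P − 1/√F)
W = 10·11.1·(1/√268 − 1/√17635) = 10·11.1·(0.053554) = 5.9445 kWh/t
Mill draw = 5.9445 × 414.2 = 2462.2 kW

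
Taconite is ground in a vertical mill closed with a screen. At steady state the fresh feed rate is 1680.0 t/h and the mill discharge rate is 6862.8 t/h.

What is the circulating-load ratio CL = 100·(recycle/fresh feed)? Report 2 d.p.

CL = 308.50 %

Steady state: M = F + R.
R = M − F = 6862.8 − 1680.0 = 5182.8 t/h
CL = 100·R/F = 100·5182.8/1680.0 = 308.50 %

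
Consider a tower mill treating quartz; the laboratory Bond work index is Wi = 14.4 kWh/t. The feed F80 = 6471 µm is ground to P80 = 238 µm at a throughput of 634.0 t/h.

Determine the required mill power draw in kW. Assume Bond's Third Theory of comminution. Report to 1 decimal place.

P = 4782.9 kW

Bond: W = 10·Wi·(1/√P80 − 1/√F80)
W = 10·14.4·(1/√238 − 1/√6471) = 10·14.4·(0.052389) = 7.5440 kWh/t
Mill draw = 7.5440 × 634.0 = 4782.9 kW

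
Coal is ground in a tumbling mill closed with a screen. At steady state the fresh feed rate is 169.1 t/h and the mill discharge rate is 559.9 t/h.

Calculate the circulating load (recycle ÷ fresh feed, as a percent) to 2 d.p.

Discharge = new feed + return, hence
R = M − F = 559.9 − 169.1 = 390.8 t/h
CL = 100·R/F = 100·390.8/169.1 = 231.11 %

CL = 231.11 %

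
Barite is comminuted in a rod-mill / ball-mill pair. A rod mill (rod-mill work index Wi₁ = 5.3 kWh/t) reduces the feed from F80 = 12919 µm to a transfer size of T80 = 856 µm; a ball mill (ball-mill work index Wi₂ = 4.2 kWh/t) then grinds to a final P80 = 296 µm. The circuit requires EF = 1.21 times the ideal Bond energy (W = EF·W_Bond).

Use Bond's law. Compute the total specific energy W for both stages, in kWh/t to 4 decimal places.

W = 10 Wi (P80^-0.5 − F80^-0.5)
Stage 1 (12919→856 µm, Wi₁=5.3): W₁ = 10·5.3·(0.034179 − 0.008798) = 1.3452 kWh/t
Stage 2 (856→296 µm, Wi₂=4.2): W₂ = 10·4.2·(0.058124 − 0.034179) = 1.0057 kWh/t
W = W₁ + W₂ = 1.3452 + 1.0057 = 2.3509 kWh/t
Apply correction: 2.3509 × 1.21 = 2.8446 kWh/t

W = 2.8446 kWh/t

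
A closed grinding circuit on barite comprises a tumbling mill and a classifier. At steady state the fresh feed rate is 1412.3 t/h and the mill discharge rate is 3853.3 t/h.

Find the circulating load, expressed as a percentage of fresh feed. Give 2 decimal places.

Discharge = new feed + return, hence
R = M − F = 3853.3 − 1412.3 = 2441.0 t/h
CL = 100·R/F = 100·2441.0/1412.3 = 172.84 %

CL = 172.84 %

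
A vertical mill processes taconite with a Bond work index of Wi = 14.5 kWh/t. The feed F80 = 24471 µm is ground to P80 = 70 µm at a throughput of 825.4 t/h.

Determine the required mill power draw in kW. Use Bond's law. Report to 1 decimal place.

W_Bond = 10·Wi·(1/√P₈₀ − 1/√F₈₀)
W = 10·14.5·(1/√70 − 1/√24471) = 10·14.5·(0.113130) = 16.4039 kWh/t
Mill draw = 16.4039 × 825.4 = 13539.8 kW

P = 13539.8 kW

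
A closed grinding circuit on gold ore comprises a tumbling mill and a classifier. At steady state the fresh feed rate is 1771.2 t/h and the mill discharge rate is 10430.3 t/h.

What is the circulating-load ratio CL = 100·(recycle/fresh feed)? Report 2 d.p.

Mill node: discharge = fresh + recycle.
R = M − F = 10430.3 − 1771.2 = 8659.1 t/h
CL = 100·R/F = 100·8659.1/1771.2 = 488.88 %

CL = 488.88 %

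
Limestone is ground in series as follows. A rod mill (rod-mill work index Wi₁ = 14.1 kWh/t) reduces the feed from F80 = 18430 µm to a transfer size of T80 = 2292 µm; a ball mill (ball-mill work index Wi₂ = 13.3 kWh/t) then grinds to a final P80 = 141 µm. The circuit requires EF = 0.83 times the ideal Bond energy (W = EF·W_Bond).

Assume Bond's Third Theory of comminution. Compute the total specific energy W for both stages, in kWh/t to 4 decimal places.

W = 10 Wi (P80^-0.5 − F80^-0.5)
Stage 1 (18430→2292 µm, Wi₁=14.1): W₁ = 10·14.1·(0.020888 − 0.007366) = 1.9066 kWh/t
Stage 2 (2292→141 µm, Wi₂=13.3): W₂ = 10·13.3·(0.084215 − 0.020888) = 8.4225 kWh/t
W = W₁ + W₂ = 1.9066 + 8.4225 = 10.3291 kWh/t
Corrected W = EF·W_Bond = 0.83·10.3291 = 8.5732 kWh/t

W = 8.5732 kWh/t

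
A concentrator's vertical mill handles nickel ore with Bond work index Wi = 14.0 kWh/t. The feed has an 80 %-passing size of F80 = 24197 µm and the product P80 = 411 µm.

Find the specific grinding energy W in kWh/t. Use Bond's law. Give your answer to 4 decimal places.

W = 6.0057 kWh/t

W = 10·Wi·[P80^(−½) − F80^(−½)]
1/√411 = 0.049326;  1/√24197 = 0.006429
W = 10·14.0·(0.049326 − 0.006429) = 6.0057 kWh/t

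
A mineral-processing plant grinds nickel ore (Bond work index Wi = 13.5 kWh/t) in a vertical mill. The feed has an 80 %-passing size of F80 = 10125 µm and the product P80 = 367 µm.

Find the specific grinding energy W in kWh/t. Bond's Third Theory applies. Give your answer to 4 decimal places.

Bond:  W = 10 Wi (1/√P − 1/√F)
1/√367 = 0.052200;  1/√10125 = 0.009938
W = 10·13.5·(0.052200 − 0.009938) = 5.7053 kWh/t

W = 5.7053 kWh/t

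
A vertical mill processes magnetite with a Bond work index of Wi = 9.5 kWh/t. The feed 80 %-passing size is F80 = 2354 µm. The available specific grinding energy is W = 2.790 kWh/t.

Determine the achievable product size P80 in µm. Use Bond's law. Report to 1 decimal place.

P80 = 400.3 µm

W = 10 Wi (P80^-0.5 − F80^-0.5)
P80^(−½) = W/(10 Wi) + F80^(−½)
  = 2.7900/(10·9.5) + 1/√2354 = 0.029368 + 0.020611 = 0.049979
P80 = (1/0.049979)² = 20.0083² = 400.33 µm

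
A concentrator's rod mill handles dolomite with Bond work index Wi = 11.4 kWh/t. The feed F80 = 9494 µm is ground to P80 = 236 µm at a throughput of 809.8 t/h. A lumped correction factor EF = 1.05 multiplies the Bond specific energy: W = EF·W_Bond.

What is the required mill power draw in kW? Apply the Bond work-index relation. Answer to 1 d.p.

P = 5315.0 kW

W = 10·Wi·(P80^(-½) − F80^(-½))
W = 10·11.4·(1/√236 − 1/√9494) = 10·11.4·(0.054831) = 6.2508 kWh/t
Apply correction: 6.2508 × 1.05 = 6.5633 kWh/t
P_mill = W·ṁ = 6.5633·809.8 = 5315.0 kW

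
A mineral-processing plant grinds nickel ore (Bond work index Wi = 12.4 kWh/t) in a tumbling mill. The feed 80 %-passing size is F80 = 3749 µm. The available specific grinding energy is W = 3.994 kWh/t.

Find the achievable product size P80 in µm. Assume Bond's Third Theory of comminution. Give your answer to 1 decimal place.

W = 10 Wi (1/√P80 − 1/√F80)  [Bond]
⇒ 1/√P80 = W/(10 Wi) + 1/√F80
  = 3.9940/(10·12.4) + 1/√3749 = 0.032210 + 0.016332 = 0.048542
P80 = (1/0.048542)² = 20.6008² = 424.39 µm

P80 = 424.4 µm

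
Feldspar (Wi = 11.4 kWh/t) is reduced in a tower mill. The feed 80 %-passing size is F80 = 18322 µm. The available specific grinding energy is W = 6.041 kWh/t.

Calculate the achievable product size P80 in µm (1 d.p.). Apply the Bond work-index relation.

P80 = 274.3 µm

W = 10·Wi·(P80^(-½) − F80^(-½))
⇒ 1/√P80 = W/(10 Wi) + 1/√F80
  = 6.0410/(10·11.4) + 1/√18322 = 0.052991 + 0.007388 = 0.060379
P80 = (1/0.060379)² = 16.5620² = 274.30 µm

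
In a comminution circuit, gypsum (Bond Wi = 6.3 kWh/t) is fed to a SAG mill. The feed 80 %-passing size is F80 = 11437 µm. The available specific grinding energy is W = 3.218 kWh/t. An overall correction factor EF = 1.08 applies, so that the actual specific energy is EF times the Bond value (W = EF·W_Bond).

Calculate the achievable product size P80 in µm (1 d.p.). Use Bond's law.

P80 = 311.6 µm

W = 10 Wi / √P80 − 10 Wi / √F80
W_Bond = W / EF = 3.218 / 1.08 = 2.9796 kWh/t
⇒ 1/√P80 = W_Bond/(10 Wi) + 1/√F80
  = 2.9796/(10·6.3) + 1/√11437 = 0.047296 + 0.009351 = 0.056646
P80 = (1/0.056646)² = 17.6534² = 311.64 µm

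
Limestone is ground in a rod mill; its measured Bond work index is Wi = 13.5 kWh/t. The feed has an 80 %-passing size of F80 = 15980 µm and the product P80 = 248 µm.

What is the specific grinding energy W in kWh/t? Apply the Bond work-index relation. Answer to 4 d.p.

Bond:  W = 10 Wi (1/√P − 1/√F)
1/√248 = 0.063500;  1/√15980 = 0.007911
W = 10·13.5·(0.063500 − 0.007911) = 7.5046 kWh/t

W = 7.5046 kWh/t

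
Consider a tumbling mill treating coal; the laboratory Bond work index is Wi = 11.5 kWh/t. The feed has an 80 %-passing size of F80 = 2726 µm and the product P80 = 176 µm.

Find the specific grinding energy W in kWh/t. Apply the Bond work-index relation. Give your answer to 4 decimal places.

W = 6.4659 kWh/t

W = 10·Wi·[P80^(−½) − F80^(−½)]
1/√176 = 0.075378;  1/√2726 = 0.019153
W = 10·11.5·(0.075378 − 0.019153) = 6.4659 kWh/t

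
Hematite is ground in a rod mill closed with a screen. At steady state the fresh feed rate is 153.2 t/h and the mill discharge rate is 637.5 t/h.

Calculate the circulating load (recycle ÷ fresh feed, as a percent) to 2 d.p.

CL = 316.12 %

Discharge = new feed + return, hence
R = M − F = 637.5 − 153.2 = 484.3 t/h
CL = 100·R/F = 100·484.3/153.2 = 316.12 %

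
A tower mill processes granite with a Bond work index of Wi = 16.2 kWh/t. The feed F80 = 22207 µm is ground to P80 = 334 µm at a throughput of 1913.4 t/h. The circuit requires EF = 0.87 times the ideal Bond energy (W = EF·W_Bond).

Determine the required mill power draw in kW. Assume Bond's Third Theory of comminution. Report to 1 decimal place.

P = 12946.3 kW

W = 10 Wi (1/√P80 − 1/√F80)  [Bond]
W = 10·16.2·(1/√334 − 1/√22207) = 10·16.2·(0.048007) = 7.7771 kWh/t
With EF = 0.87: W = 7.7771·0.87 = 6.7661 kWh/t
P_mill = W·ṁ = 6.7661·1913.4 = 12946.3 kW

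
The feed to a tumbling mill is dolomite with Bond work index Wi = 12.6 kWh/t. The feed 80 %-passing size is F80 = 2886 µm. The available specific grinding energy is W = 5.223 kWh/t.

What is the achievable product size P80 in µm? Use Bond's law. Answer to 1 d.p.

W = 10 Wi / √P80 − 10 Wi / √F80
P80^(−½) = W/(10 Wi) + F80^(−½)
  = 5.2230/(10·12.6) + 1/√2886 = 0.041452 + 0.018615 = 0.060067
P80 = (1/0.060067)² = 16.6481² = 277.16 µm

P80 = 277.2 µm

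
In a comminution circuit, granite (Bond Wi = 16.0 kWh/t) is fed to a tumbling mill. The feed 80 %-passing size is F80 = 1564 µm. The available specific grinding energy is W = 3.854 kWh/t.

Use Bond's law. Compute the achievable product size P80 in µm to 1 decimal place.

P80 = 410.2 µm

W = 10 Wi / √P80 − 10 Wi / √F80
P80^(−½) = W/(10 Wi) + F80^(−½)
  = 3.8540/(10·16.0) + 1/√1564 = 0.024088 + 0.025286 = 0.049374
P80 = (1/0.049374)² = 20.2537² = 410.21 µm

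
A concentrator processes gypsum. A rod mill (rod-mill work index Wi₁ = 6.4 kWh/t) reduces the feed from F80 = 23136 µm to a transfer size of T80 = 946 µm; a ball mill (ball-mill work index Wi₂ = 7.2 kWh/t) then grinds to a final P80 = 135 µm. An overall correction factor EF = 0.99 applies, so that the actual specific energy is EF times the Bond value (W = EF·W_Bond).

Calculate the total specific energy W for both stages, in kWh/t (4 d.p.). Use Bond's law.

W = 10 Wi / √P80 − 10 Wi / √F80
Stage 1 (23136→946 µm, Wi₁=6.4): W₁ = 10·6.4·(0.032513 − 0.006574) = 1.6601 kWh/t
Stage 2 (946→135 µm, Wi₂=7.2): W₂ = 10·7.2·(0.086066 − 0.032513) = 3.8559 kWh/t
W = W₁ + W₂ = 1.6601 + 3.8559 = 5.5159 kWh/t
With EF = 0.99: W = 5.5159·0.99 = 5.4608 kWh/t

W = 5.4608 kWh/t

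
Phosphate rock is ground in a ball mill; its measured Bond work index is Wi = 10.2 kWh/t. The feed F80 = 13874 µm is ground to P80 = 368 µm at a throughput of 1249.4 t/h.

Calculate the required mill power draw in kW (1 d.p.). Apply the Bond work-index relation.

P = 5561.3 kW

W = 10·Wi·[P80^(−½) − F80^(−½)]
W = 10·10.2·(1/√368 − 1/√13874) = 10·10.2·(0.043639) = 4.4512 kWh/t
Power = W × throughput = 4.4512 kWh/t × 1249.4 t/h = 5561.3 kW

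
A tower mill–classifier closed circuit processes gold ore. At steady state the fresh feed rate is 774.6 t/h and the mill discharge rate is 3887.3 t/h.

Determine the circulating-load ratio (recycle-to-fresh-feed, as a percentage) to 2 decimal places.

CL = 401.85 %

Discharge = new feed + return, hence
R = M − F = 3887.3 − 774.6 = 3112.7 t/h
CL = 100·R/F = 100·3112.7/774.6 = 401.85 %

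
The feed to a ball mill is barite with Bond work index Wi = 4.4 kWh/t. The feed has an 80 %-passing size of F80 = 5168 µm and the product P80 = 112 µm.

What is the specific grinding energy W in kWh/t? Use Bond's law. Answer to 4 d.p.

W = 10·Wi·(P80^(-½) − F80^(-½))
1/√112 = 0.094491;  1/√5168 = 0.013910
W = 10·4.4·(0.094491 − 0.013910) = 3.5456 kWh/t

W = 3.5456 kWh/t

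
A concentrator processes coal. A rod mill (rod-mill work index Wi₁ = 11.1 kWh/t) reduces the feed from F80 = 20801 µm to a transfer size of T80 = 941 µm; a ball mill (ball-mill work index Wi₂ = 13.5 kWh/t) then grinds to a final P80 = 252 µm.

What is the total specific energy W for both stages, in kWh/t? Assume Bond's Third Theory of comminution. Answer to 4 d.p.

W_Bond = 10·Wi·(1/√P₈₀ − 1/√F₈₀)
Stage 1 (20801→941 µm, Wi₁=11.1): W₁ = 10·11.1·(0.032599 − 0.006934) = 2.8489 kWh/t
Stage 2 (941→252 µm, Wi₂=13.5): W₂ = 10·13.5·(0.062994 − 0.032599) = 4.1033 kWh/t
W = W₁ + W₂ = 2.8489 + 4.1033 = 6.9522 kWh/t

W = 6.9522 kWh/t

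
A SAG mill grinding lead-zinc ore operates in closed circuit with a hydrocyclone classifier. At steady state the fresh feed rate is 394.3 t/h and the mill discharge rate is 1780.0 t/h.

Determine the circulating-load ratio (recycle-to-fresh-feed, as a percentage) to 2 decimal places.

M = F + R at steady state, so:
R = M − F = 1780.0 − 394.3 = 1385.7 t/h
CL = 100·R/F = 100·1385.7/394.3 = 351.43 %

CL = 351.43 %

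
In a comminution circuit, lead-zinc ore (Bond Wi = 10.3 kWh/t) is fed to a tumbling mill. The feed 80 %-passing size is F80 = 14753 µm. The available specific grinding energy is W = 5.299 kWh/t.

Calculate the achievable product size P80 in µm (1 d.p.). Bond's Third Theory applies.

P80 = 280.8 µm

W = 10·Wi·(P80^(-½) − F80^(-½))
1/√P80 = 1/√F80 + W/(10·Wi)
  = 5.2990/(10·10.3) + 1/√14753 = 0.051447 + 0.008233 = 0.059680
P80 = (1/0.059680)² = 16.7561² = 280.77 µm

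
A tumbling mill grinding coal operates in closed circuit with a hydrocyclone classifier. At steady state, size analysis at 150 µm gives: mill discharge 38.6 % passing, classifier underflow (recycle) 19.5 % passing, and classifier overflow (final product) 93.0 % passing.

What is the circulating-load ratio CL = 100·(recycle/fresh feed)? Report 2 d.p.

CL = 284.82 %

Mass balance on the −150 µm fraction:
(1+r)d = ru + o → r = (o−d)/(d−u)
r = (93.0 − 38.6)/(38.6 − 19.5) = 54.4/19.1 = 2.8482
CL = 100·r = 284.82 %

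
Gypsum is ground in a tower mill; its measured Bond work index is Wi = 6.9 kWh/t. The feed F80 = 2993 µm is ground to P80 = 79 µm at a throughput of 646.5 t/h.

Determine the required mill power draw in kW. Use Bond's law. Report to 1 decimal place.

P = 4203.5 kW

W = 10·Wi·[P80^(−½) − F80^(−½)]
W = 10·6.9·(1/√79 − 1/√2993) = 10·6.9·(0.094230) = 6.5019 kWh/t
Mill draw = 6.5019 × 646.5 = 4203.5 kW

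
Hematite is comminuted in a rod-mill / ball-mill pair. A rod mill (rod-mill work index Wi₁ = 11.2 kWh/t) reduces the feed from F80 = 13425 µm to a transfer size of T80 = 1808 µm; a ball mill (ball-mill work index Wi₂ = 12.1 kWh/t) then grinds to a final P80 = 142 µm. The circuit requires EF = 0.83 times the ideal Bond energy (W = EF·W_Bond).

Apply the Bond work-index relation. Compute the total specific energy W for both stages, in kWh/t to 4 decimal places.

Bond:  W = 10 Wi (1/√P − 1/√F)
Stage 1 (13425→1808 µm, Wi₁=11.2): W₁ = 10·11.2·(0.023518 − 0.008631) = 1.6674 kWh/t
Stage 2 (1808→142 µm, Wi₂=12.1): W₂ = 10·12.1·(0.083918 − 0.023518) = 7.3084 kWh/t
W = W₁ + W₂ = 1.6674 + 7.3084 = 8.9758 kWh/t
W_actual = 0.83 × 8.9758 = 7.4499 kWh/t

W = 7.4499 kWh/t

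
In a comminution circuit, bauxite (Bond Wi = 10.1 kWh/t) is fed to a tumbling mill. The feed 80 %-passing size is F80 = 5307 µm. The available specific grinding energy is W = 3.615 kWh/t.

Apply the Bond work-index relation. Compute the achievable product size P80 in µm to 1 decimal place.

W = 10·Wi·[P80^(−½) − F80^(−½)]
⇒ 1/√P80 = W/(10 Wi) + 1/√F80
  = 3.6150/(10·10.1) + 1/√5307 = 0.035792 + 0.013727 = 0.049519
P80 = (1/0.049519)² = 20.1942² = 407.81 µm

P80 = 407.8 µm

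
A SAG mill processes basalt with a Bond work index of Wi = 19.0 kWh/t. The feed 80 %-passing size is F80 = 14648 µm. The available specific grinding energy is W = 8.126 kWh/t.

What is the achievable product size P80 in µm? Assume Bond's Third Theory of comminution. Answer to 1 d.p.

W = 10 Wi / √P80 − 10 Wi / √F80
P80^-0.5 = F80^-0.5 + W/(10 Wi)
  = 8.1260/(10·19.0) + 1/√14648 = 0.042768 + 0.008262 = 0.051031
P80 = (1/0.051031)² = 19.5960² = 384.00 µm

P80 = 384.0 µm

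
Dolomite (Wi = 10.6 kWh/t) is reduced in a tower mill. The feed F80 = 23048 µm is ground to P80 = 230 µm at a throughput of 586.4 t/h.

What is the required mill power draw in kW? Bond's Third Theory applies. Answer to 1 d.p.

W = 10 Wi / √P80 − 10 Wi / √F80
W = 10·10.6·(1/√230 − 1/√23048) = 10·10.6·(0.059351) = 6.2912 kWh/t
P = W·T = 6.2912·586.4 = 3689.2 kW

P = 3689.2 kW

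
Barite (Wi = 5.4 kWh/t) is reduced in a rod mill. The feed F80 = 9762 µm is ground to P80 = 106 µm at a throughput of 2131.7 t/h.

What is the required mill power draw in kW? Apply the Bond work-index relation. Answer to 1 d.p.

P = 10015.6 kW

W = 10 Wi (1/√P80 − 1/√F80)  [Bond]
W = 10·5.4·(1/√106 − 1/√9762) = 10·5.4·(0.087007) = 4.6984 kWh/t
P = W·T = 4.6984·2131.7 = 10015.6 kW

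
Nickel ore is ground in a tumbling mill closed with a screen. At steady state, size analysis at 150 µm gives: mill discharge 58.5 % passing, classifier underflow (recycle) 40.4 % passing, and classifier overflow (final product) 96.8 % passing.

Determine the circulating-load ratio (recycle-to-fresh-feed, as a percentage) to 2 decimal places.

Mass balance on the −150 µm fraction:
d + r·d = r·u + o → r(d−u) = o−d
r = (96.8 − 58.5)/(58.5 − 40.4) = 38.3/18.1 = 2.1160
CL = 100·r = 211.60 %

CL = 211.60 %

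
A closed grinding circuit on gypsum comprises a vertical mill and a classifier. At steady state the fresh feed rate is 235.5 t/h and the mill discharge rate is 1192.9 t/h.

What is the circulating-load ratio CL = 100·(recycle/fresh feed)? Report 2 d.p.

Discharge = new feed + return, hence
R = M − F = 1192.9 − 235.5 = 957.4 t/h
CL = 100·R/F = 100·957.4/235.5 = 406.54 %

CL = 406.54 %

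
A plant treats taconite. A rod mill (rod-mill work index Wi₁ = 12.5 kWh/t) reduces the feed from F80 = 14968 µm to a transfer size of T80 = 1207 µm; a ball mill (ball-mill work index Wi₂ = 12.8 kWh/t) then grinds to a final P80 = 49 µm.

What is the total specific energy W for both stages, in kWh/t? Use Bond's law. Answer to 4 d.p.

W = 10·Wi·(P80^(-½) − F80^(-½))
Stage 1 (14968→1207 µm, Wi₁=12.5): W₁ = 10·12.5·(0.028784 − 0.008174) = 2.5762 kWh/t
Stage 2 (1207→49 µm, Wi₂=12.8): W₂ = 10·12.8·(0.142857 − 0.028784) = 14.6014 kWh/t
W = W₁ + W₂ = 2.5762 + 14.6014 = 17.1777 kWh/t

W = 17.1777 kWh/t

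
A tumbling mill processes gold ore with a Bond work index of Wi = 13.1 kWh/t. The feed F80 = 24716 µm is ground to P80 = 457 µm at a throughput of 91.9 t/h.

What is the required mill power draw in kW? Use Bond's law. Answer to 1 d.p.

P = 486.6 kW

W_Bond = 10·Wi·(1/√P₈₀ − 1/√F₈₀)
W = 10·13.1·(1/√457 − 1/√24716) = 10·13.1·(0.040417) = 5.2947 kWh/t
Power = W × throughput = 5.2947 kWh/t × 91.9 t/h = 486.6 kW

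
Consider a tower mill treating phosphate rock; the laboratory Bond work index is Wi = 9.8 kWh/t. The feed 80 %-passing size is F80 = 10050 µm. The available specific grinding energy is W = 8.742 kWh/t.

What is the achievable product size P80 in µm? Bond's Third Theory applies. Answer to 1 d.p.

Bond: W = 10·Wi·(1/√P80 − 1/√F80)
P80^-0.5 = F80^-0.5 + W/(10 Wi)
  = 8.7420/(10·9.8) + 1/√10050 = 0.089204 + 0.009975 = 0.099179
P80 = (1/0.099179)² = 10.0828² = 101.66 µm

P80 = 101.7 µm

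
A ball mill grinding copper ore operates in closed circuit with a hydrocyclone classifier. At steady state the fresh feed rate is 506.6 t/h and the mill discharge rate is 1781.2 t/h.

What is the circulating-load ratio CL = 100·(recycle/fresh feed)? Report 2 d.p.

CL = 251.60 %

Mill node: discharge = fresh + recycle.
R = M − F = 1781.2 − 506.6 = 1274.6 t/h
CL = 100·R/F = 100·1274.6/506.6 = 251.60 %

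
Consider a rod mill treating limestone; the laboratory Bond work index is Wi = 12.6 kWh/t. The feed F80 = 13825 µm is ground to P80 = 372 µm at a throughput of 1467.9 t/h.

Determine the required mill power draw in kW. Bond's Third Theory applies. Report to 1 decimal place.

W = 10 Wi / √P80 − 10 Wi / √F80
W = 10·12.6·(1/√372 − 1/√13825) = 10·12.6·(0.043343) = 5.4612 kWh/t
P_mill = W·ṁ = 5.4612·1467.9 = 8016.5 kW

P = 8016.5 kW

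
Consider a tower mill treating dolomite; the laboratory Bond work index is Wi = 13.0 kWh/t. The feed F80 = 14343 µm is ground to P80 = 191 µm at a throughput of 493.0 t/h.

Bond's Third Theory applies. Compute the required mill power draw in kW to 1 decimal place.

P = 4102.2 kW

W = 10·Wi·[P80^(−½) − F80^(−½)]
W = 10·13.0·(1/√191 − 1/√14343) = 10·13.0·(0.064008) = 8.3210 kWh/t
Mill draw = 8.3210 × 493.0 = 4102.2 kW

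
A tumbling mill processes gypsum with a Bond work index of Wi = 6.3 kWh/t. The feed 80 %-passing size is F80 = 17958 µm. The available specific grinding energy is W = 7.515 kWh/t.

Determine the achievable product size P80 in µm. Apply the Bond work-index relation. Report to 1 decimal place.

P80 = 62.2 µm

W = 10 Wi (1/√P80 − 1/√F80)  [Bond]
P80^-0.5 = F80^-0.5 + W/(10 Wi)
  = 7.5150/(10·6.3) + 1/√17958 = 0.119286 + 0.007462 = 0.126748
P80 = (1/0.126748)² = 7.8897² = 62.25 µm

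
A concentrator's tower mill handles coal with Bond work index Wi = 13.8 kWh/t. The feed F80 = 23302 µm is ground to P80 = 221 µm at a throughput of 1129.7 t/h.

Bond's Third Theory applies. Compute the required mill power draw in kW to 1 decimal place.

W = 10·Wi·(P80^(-½) − F80^(-½))
W = 10·13.8·(1/√221 − 1/√23302) = 10·13.8·(0.060716) = 8.3789 kWh/t
Power = W × throughput = 8.3789 kWh/t × 1129.7 t/h = 9465.6 kW

P = 9465.6 kW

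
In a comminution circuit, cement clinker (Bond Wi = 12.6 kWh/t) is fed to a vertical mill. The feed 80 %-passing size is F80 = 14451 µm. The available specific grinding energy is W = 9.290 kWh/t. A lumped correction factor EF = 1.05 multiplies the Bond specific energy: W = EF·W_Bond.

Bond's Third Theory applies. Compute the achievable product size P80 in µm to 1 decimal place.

P80 = 162.1 µm

W = 10·Wi·[P80^(−½) − F80^(−½)]
W_Bond = W / EF = 9.290 / 1.05 = 8.8476 kWh/t
⇒ 1/√P80 = W_Bond/(10·Wi) + 1/√F80
  = 8.8476/(10·12.6) + 1/√14451 = 0.070219 + 0.008319 = 0.078538
P80 = (1/0.078538)² = 12.7327² = 162.12 µm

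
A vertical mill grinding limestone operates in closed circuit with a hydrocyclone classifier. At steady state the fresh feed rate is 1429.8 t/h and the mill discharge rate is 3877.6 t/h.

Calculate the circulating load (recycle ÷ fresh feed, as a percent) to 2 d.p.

Discharge = new feed + return, hence
R = M − F = 3877.6 − 1429.8 = 2447.8 t/h
CL = 100·R/F = 100·2447.8/1429.8 = 171.20 %

CL = 171.20 %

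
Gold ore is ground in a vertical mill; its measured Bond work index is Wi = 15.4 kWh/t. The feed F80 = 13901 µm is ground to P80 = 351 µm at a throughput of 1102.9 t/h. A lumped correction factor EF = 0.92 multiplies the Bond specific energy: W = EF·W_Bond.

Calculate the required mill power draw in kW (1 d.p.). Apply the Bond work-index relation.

W = 10 Wi (1/√P80 − 1/√F80)  [Bond]
W = 10·15.4·(1/√351 − 1/√13901) = 10·15.4·(0.044894) = 6.9137 kWh/t
Corrected W = EF·W_Bond = 0.92·6.9137 = 6.3606 kWh/t
P_mill = W·ṁ = 6.3606·1102.9 = 7015.2 kW

P = 7015.2 kW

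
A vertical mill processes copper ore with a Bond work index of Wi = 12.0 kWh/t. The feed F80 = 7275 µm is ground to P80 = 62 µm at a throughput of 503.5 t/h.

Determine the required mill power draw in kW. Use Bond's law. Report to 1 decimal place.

P = 6965.0 kW

W_Bond = 10·Wi·(1/√P₈₀ − 1/√F₈₀)
W = 10·12.0·(1/√62 − 1/√7275) = 10·12.0·(0.115276) = 13.8331 kWh/t
Mill draw = 13.8331 × 503.5 = 6965.0 kW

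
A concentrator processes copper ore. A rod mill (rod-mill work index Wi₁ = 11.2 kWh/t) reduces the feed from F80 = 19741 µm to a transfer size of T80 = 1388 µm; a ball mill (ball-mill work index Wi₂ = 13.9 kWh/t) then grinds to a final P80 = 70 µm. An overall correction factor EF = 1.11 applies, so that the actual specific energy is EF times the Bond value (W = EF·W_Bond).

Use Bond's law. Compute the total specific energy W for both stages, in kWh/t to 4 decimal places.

W = 10·Wi·(P80^(-½) − F80^(-½))
Stage 1 (19741→1388 µm, Wi₁=11.2): W₁ = 10·11.2·(0.026841 − 0.007117) = 2.2091 kWh/t
Stage 2 (1388→70 µm, Wi₂=13.9): W₂ = 10·13.9·(0.119523 − 0.026841) = 12.8827 kWh/t
W = W₁ + W₂ = 2.2091 + 12.8827 = 15.0918 kWh/t
With EF = 1.11: W = 15.0918·1.11 = 16.7519 kWh/t

W = 16.7519 kWh/t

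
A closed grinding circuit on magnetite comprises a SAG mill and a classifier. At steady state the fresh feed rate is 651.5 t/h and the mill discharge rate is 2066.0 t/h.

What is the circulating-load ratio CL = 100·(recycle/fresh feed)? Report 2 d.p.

CL = 217.11 %

Steady state: M = F + R.
R = M − F = 2066.0 − 651.5 = 1414.5 t/h
CL = 100·R/F = 100·1414.5/651.5 = 217.11 %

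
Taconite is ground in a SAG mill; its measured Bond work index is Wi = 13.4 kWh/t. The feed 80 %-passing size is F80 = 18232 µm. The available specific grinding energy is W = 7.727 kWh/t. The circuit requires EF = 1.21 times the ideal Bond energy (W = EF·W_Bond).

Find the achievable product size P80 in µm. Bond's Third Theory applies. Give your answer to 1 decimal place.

Bond: W = 10·Wi·(1/√P80 − 1/√F80)
W_Bond = W / EF = 7.727 / 1.21 = 6.3860 kWh/t
P80^-0.5 = F80^-0.5 + W_Bond/(10 Wi)
  = 6.3860/(10·13.4) + 1/√18232 = 0.047656 + 0.007406 = 0.055062
P80 = (1/0.055062)² = 18.1612² = 329.83 µm

P80 = 329.8 µm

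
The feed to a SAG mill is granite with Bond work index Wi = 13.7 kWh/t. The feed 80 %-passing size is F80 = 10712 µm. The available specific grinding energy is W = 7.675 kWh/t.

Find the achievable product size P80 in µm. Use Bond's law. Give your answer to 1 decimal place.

W = 10 Wi (P80^-0.5 − F80^-0.5)
⇒ 1/√P80 = W/(10 Wi) + 1/√F80
  = 7.6750/(10·13.7) + 1/√10712 = 0.056022 + 0.009662 = 0.065684
P80 = (1/0.065684)² = 15.2244² = 231.78 µm

P80 = 231.8 µm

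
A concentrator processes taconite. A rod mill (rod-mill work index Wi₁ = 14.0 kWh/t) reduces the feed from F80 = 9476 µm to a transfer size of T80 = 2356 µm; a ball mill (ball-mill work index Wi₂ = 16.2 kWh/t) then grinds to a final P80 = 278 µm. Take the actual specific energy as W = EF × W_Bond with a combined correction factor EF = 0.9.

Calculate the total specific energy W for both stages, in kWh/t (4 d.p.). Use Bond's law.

W = 10·Wi·[P80^(−½) − F80^(−½)]
Stage 1 (9476→2356 µm, Wi₁=14.0): W₁ = 10·14.0·(0.020602 − 0.010273) = 1.4461 kWh/t
Stage 2 (2356→278 µm, Wi₂=16.2): W₂ = 10·16.2·(0.059976 − 0.020602) = 6.3786 kWh/t
W = W₁ + W₂ = 1.4461 + 6.3786 = 7.8247 kWh/t
Corrected W = EF·W_Bond = 0.9·7.8247 = 7.0422 kWh/t

W = 7.0422 kWh/t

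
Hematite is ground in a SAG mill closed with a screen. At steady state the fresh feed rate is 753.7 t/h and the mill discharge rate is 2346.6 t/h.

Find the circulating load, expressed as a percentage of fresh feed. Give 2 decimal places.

Discharge = new feed + return, hence
R = M − F = 2346.6 − 753.7 = 1592.9 t/h
CL = 100·R/F = 100·1592.9/753.7 = 211.34 %

CL = 211.34 %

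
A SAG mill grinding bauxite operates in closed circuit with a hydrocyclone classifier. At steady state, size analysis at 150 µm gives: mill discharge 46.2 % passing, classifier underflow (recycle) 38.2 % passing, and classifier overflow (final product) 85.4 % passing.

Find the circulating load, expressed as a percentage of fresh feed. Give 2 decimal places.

Let r = R/F. Size balance at 150 µm:
r = (o − d)/(d − u)
r = (85.4 − 46.2)/(46.2 − 38.2) = 39.2/8.0 = 4.9000
CL = 100·r = 490.00 %

CL = 490.00 %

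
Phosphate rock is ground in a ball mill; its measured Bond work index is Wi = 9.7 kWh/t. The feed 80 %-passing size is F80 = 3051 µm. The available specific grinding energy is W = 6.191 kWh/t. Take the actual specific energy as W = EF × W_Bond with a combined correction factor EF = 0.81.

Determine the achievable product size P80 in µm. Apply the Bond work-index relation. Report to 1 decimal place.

P80 = 106.5 µm

W = 10 Wi / √P80 − 10 Wi / √F80
W_Bond = W / EF = 6.191 / 0.81 = 7.6432 kWh/t
P80^(−½) = W_Bond/(10 Wi) + F80^(−½)
  = 7.6432/(10·9.7) + 1/√3051 = 0.078796 + 0.018104 = 0.096900
P80 = (1/0.096900)² = 10.3199² = 106.50 µm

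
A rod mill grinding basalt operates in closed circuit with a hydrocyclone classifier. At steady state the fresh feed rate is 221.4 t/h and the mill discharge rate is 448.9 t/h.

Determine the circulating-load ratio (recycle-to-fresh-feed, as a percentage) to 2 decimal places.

CL = 102.76 %

Steady state: M = F + R.
R = M − F = 448.9 − 221.4 = 227.5 t/h
CL = 100·R/F = 100·227.5/221.4 = 102.76 %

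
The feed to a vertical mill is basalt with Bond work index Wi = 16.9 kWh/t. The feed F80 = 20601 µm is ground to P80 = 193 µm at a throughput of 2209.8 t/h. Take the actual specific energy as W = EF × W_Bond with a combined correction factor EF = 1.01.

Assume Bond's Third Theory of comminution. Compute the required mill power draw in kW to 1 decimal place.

P = 24522.8 kW

W = 10·Wi·(P80^(-½) − F80^(-½))
W = 10·16.9·(1/√193 − 1/√20601) = 10·16.9·(0.065014) = 10.9874 kWh/t
W_actual = 1.01 × 10.9874 = 11.0973 kWh/t
P_mill = W·ṁ = 11.0973·2209.8 = 24522.8 kW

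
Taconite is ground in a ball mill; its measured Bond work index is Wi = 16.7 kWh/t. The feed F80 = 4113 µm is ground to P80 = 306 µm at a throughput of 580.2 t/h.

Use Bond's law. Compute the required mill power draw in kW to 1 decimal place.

P = 4028.2 kW

W = 10 Wi (1/√P80 − 1/√F80)  [Bond]
W = 10·16.7·(1/√306 − 1/√4113) = 10·16.7·(0.041574) = 6.9428 kWh/t
Mill draw = 6.9428 × 580.2 = 4028.2 kW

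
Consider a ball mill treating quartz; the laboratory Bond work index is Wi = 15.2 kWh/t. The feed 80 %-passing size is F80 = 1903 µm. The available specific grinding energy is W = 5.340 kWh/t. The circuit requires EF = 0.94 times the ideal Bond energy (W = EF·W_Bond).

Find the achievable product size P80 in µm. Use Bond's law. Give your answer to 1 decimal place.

W = 10·Wi·(P80^(-½) − F80^(-½))
W_Bond = W / EF = 5.340 / 0.94 = 5.6809 kWh/t
P80^-0.5 = F80^-0.5 + W_Bond/(10 Wi)
  = 5.6809/(10·15.2) + 1/√1903 = 0.037374 + 0.022923 = 0.060298
P80 = (1/0.060298)² = 16.5844² = 275.04 µm

P80 = 275.0 µm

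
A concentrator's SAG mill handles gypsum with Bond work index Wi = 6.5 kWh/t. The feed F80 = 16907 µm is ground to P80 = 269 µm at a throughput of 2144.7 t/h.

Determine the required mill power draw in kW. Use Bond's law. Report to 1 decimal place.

P = 7427.6 kW

W = 10 Wi / √P80 − 10 Wi / √F80
W = 10·6.5·(1/√269 − 1/√16907) = 10·6.5·(0.053280) = 3.4632 kWh/t
Mill draw = 3.4632 × 2144.7 = 7427.6 kW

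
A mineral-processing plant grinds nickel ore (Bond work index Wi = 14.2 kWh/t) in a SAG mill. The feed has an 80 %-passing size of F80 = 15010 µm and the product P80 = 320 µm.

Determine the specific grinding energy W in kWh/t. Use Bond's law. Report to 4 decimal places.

W = 10·Wi·[P80^(−½) − F80^(−½)]
1/√320 = 0.055902;  1/√15010 = 0.008162
W = 10·14.2·(0.055902 − 0.008162) = 6.7790 kWh/t

W = 6.7790 kWh/t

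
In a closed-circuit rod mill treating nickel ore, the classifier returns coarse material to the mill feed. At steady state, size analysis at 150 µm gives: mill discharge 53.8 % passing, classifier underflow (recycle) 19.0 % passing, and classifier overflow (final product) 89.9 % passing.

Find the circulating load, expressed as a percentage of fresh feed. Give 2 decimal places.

Let r = R/F. Size balance at 150 µm:
d + r·d = r·u + o → r(d−u) = o−d
r = (89.9 − 53.8)/(53.8 − 19.0) = 36.1/34.8 = 1.0374
CL = 100·r = 103.74 %

CL = 103.74 %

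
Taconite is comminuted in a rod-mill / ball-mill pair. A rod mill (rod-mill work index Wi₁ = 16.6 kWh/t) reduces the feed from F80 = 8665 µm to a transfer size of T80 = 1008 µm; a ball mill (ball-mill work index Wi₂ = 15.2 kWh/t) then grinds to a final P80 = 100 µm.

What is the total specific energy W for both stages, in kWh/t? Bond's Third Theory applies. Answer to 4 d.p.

W = 10 Wi (1/√P80 − 1/√F80)  [Bond]
Stage 1 (8665→1008 µm, Wi₁=16.6): W₁ = 10·16.6·(0.031497 − 0.010743) = 3.4452 kWh/t
Stage 2 (1008→100 µm, Wi₂=15.2): W₂ = 10·15.2·(0.100000 − 0.031497) = 10.4125 kWh/t
W = W₁ + W₂ = 3.4452 + 10.4125 = 13.8577 kWh/t

W = 13.8577 kWh/t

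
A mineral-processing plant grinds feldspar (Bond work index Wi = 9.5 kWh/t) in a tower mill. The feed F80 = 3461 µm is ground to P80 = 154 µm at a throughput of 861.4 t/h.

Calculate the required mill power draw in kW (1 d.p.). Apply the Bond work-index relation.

W = 10·Wi·(P80^(-½) − F80^(-½))
W = 10·9.5·(1/√154 − 1/√3461) = 10·9.5·(0.063584) = 6.0405 kWh/t
P = W·T = 6.0405·861.4 = 5203.3 kW

P = 5203.3 kW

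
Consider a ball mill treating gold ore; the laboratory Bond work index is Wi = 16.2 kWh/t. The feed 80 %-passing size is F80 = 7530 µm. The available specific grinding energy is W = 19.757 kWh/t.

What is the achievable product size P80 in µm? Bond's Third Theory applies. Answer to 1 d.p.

Bond: W = 10·Wi·(1/√P80 − 1/√F80)
P80^-0.5 = F80^-0.5 + W/(10 Wi)
  = 19.7570/(10·16.2) + 1/√7530 = 0.121957 + 0.011524 = 0.133481
P80 = (1/0.133481)² = 7.4917² = 56.13 µm

P80 = 56.1 µm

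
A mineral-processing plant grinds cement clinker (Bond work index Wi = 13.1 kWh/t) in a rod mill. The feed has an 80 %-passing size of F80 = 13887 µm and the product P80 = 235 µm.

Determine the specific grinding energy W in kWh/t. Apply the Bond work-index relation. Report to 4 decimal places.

W = 10 Wi (1/√P80 − 1/√F80)  [Bond]
1/√235 = 0.065233;  1/√13887 = 0.008486
W = 10·13.1·(0.065233 − 0.008486) = 7.4339 kWh/t

W = 7.4339 kWh/t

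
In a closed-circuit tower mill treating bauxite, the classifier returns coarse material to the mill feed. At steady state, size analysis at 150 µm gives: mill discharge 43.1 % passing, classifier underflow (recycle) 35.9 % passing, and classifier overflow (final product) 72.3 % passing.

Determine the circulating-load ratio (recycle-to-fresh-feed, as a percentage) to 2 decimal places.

CL = 405.56 %

Balance %-passing 150 µm (r = R/F):
Fd + Rd = Ru + Fo ⇒ R/F = (o−d)/(d−u)
r = (72.3 − 43.1)/(43.1 − 35.9) = 29.2/7.2 = 4.0556
CL = 100·r = 405.56 %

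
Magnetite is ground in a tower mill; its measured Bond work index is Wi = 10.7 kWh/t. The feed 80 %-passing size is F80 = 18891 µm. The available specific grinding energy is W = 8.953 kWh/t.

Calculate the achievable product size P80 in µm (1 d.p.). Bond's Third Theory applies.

P80 = 120.9 µm

W = 10·Wi·(P80^(-½) − F80^(-½))
⇒ 1/√P80 = W/(10·Wi) + 1/√F80
  = 8.9530/(10·10.7) + 1/√18891 = 0.083673 + 0.007276 = 0.090949
P80 = (1/0.090949)² = 10.9952² = 120.90 µm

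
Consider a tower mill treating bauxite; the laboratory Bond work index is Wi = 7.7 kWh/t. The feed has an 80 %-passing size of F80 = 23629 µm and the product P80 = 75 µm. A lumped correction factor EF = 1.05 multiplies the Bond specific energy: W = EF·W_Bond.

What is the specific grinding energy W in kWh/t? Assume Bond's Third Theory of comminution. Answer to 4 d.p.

W = 8.8098 kWh/t

W = 10·Wi·[P80^(−½) − F80^(−½)]
1/√75 = 0.115470;  1/√23629 = 0.006505
W = 10·7.7·(0.115470 − 0.006505) = 8.3903 kWh/t
With EF = 1.05: W = 8.3903·1.05 = 8.8098 kWh/t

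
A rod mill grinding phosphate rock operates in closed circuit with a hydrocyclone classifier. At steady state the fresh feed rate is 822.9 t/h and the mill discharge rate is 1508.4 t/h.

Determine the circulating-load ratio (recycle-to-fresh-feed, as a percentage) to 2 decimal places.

CL = 83.30 %

Mill node: discharge = fresh + recycle.
R = M − F = 1508.4 − 822.9 = 685.5 t/h
CL = 100·R/F = 100·685.5/822.9 = 83.30 %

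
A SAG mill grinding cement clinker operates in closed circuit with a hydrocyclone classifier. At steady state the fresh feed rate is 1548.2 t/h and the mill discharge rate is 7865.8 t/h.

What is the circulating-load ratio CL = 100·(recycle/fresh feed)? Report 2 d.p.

CL = 408.06 %

Discharge = new feed + return, hence
R = M − F = 7865.8 − 1548.2 = 6317.6 t/h
CL = 100·R/F = 100·6317.6/1548.2 = 408.06 %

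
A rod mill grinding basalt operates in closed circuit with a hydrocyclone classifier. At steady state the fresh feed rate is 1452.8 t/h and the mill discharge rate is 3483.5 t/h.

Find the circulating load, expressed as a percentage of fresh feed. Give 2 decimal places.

Mill node: discharge = fresh + recycle.
R = M − F = 3483.5 − 1452.8 = 2030.7 t/h
CL = 100·R/F = 100·2030.7/1452.8 = 139.78 %

CL = 139.78 %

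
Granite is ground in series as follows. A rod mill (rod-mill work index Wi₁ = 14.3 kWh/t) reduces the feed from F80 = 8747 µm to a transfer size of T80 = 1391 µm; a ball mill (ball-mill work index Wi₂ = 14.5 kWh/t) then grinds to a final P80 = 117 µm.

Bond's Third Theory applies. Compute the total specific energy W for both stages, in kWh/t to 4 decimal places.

W = 11.8226 kWh/t

W = 10 Wi (1/√P80 − 1/√F80)  [Bond]
Stage 1 (8747→1391 µm, Wi₁=14.3): W₁ = 10·14.3·(0.026812 − 0.010692) = 2.3052 kWh/t
Stage 2 (1391→117 µm, Wi₂=14.5): W₂ = 10·14.5·(0.092450 − 0.026812) = 9.5175 kWh/t
W = W₁ + W₂ = 2.3052 + 9.5175 = 11.8226 kWh/t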